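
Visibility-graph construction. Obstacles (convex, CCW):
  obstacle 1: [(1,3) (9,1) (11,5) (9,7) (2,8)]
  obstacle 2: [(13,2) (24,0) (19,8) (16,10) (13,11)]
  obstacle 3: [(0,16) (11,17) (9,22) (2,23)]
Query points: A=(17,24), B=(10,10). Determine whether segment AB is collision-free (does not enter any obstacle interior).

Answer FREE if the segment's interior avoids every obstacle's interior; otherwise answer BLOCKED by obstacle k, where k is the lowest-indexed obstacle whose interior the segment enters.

FREE

Obstacle 1 [(1,3) (9,1) (11,5) (9,7) (2,8)]:
  edge (1,3)–(9,1): clear
  edge (9,1)–(11,5): clear
  edge (11,5)–(9,7): clear
  edge (9,7)–(2,8): clear
  edge (2,8)–(1,3): clear
  midpoint (27/2,17) outside
  → clear
Obstacle 2 [(13,2) (24,0) (19,8) (16,10) (13,11)]:
  edge (13,2)–(24,0): clear
  edge (24,0)–(19,8): clear
  edge (19,8)–(16,10): clear
  edge (16,10)–(13,11): clear
  edge (13,11)–(13,2): clear
  midpoint (27/2,17) outside
  → clear
Obstacle 3 [(0,16) (11,17) (9,22) (2,23)]:
  edge (0,16)–(11,17): clear
  edge (11,17)–(9,22): clear
  edge (9,22)–(2,23): clear
  edge (2,23)–(0,16): clear
  midpoint (27/2,17) outside
  → clear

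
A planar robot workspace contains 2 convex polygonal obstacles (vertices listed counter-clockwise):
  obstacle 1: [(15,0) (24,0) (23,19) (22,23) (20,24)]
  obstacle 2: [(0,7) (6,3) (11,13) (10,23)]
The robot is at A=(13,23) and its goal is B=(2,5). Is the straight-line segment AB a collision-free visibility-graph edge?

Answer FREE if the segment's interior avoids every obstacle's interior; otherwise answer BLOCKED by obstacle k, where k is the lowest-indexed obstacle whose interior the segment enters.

BLOCKED by obstacle 2

Obstacle 1 [(15,0) (24,0) (23,19) (22,23) (20,24)]:
  edge (15,0)–(24,0): clear
  edge (24,0)–(23,19): clear
  edge (23,19)–(22,23): clear
  edge (22,23)–(20,24): clear
  edge (20,24)–(15,0): clear
  midpoint (15/2,14) outside
  → clear
Obstacle 2 [(0,7) (6,3) (11,13) (10,23)]:
  edge (0,7)–(6,3): crosses AB
  edge (6,3)–(11,13): clear
  edge (11,13)–(10,23): crosses AB
  edge (10,23)–(0,7): clear
  → BLOCKED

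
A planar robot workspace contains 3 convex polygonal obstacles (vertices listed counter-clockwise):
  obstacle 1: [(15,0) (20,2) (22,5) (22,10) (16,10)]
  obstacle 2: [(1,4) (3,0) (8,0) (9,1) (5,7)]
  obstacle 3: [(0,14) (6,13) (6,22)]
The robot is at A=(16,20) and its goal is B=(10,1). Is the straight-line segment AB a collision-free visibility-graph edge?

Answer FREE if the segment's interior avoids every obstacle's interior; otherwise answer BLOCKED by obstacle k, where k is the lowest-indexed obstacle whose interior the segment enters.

Obstacle 1 [(15,0) (20,2) (22,5) (22,10) (16,10)]:
  edge (15,0)–(20,2): clear
  edge (20,2)–(22,5): clear
  edge (22,5)–(22,10): clear
  edge (22,10)–(16,10): clear
  edge (16,10)–(15,0): clear
  midpoint (13,21/2) outside
  → clear
Obstacle 2 [(1,4) (3,0) (8,0) (9,1) (5,7)]:
  edge (1,4)–(3,0): clear
  edge (3,0)–(8,0): clear
  edge (8,0)–(9,1): clear
  edge (9,1)–(5,7): clear
  edge (5,7)–(1,4): clear
  midpoint (13,21/2) outside
  → clear
Obstacle 3 [(0,14) (6,13) (6,22)]:
  edge (0,14)–(6,13): clear
  edge (6,13)–(6,22): clear
  edge (6,22)–(0,14): clear
  midpoint (13,21/2) outside
  → clear

FREE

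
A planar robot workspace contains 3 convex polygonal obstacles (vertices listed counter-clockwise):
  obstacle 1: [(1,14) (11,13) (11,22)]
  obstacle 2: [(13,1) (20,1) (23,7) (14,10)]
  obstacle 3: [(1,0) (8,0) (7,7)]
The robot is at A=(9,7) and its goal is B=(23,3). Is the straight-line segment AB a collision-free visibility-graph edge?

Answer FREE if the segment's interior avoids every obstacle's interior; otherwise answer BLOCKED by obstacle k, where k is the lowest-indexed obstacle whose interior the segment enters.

BLOCKED by obstacle 2

Obstacle 1 [(1,14) (11,13) (11,22)]:
  edge (1,14)–(11,13): clear
  edge (11,13)–(11,22): clear
  edge (11,22)–(1,14): clear
  midpoint (16,5) outside
  → clear
Obstacle 2 [(13,1) (20,1) (23,7) (14,10)]:
  edge (13,1)–(20,1): clear
  edge (20,1)–(23,7): crosses AB
  edge (23,7)–(14,10): clear
  edge (14,10)–(13,1): crosses AB
  → BLOCKED
Obstacle 3 [(1,0) (8,0) (7,7)]:
  edge (1,0)–(8,0): clear
  edge (8,0)–(7,7): clear
  edge (7,7)–(1,0): clear
  midpoint (16,5) outside
  → clear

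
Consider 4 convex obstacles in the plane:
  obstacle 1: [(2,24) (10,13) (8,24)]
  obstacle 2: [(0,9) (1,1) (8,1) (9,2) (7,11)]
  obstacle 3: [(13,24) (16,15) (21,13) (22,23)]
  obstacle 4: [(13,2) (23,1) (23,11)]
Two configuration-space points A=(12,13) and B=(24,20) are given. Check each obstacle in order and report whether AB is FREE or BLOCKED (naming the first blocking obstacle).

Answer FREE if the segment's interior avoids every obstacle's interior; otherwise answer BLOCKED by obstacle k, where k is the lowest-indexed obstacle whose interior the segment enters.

Obstacle 1 [(2,24) (10,13) (8,24)]:
  edge (2,24)–(10,13): clear
  edge (10,13)–(8,24): clear
  edge (8,24)–(2,24): clear
  midpoint (18,33/2) outside
  → clear
Obstacle 2 [(0,9) (1,1) (8,1) (9,2) (7,11)]:
  edge (0,9)–(1,1): clear
  edge (1,1)–(8,1): clear
  edge (8,1)–(9,2): clear
  edge (9,2)–(7,11): clear
  edge (7,11)–(0,9): clear
  midpoint (18,33/2) outside
  → clear
Obstacle 3 [(13,24) (16,15) (21,13) (22,23)]:
  edge (13,24)–(16,15): crosses AB
  edge (16,15)–(21,13): clear
  edge (21,13)–(22,23): crosses AB
  edge (22,23)–(13,24): clear
  → BLOCKED
Obstacle 4 [(13,2) (23,1) (23,11)]:
  edge (13,2)–(23,1): clear
  edge (23,1)–(23,11): clear
  edge (23,11)–(13,2): clear
  midpoint (18,33/2) outside
  → clear

BLOCKED by obstacle 3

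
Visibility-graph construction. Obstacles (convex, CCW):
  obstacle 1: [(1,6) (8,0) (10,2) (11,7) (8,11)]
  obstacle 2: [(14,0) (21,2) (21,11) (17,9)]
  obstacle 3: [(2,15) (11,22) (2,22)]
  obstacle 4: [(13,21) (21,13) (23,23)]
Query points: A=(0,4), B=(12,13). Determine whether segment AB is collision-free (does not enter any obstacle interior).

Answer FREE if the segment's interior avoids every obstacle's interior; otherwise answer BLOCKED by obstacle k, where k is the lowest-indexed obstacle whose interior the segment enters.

BLOCKED by obstacle 1

Obstacle 1 [(1,6) (8,0) (10,2) (11,7) (8,11)]:
  edge (1,6)–(8,0): crosses AB
  edge (8,0)–(10,2): clear
  edge (10,2)–(11,7): clear
  edge (11,7)–(8,11): crosses AB
  edge (8,11)–(1,6): clear
  → BLOCKED
Obstacle 2 [(14,0) (21,2) (21,11) (17,9)]:
  edge (14,0)–(21,2): clear
  edge (21,2)–(21,11): clear
  edge (21,11)–(17,9): clear
  edge (17,9)–(14,0): clear
  midpoint (6,17/2) outside
  → clear
Obstacle 3 [(2,15) (11,22) (2,22)]:
  edge (2,15)–(11,22): clear
  edge (11,22)–(2,22): clear
  edge (2,22)–(2,15): clear
  midpoint (6,17/2) outside
  → clear
Obstacle 4 [(13,21) (21,13) (23,23)]:
  edge (13,21)–(21,13): clear
  edge (21,13)–(23,23): clear
  edge (23,23)–(13,21): clear
  midpoint (6,17/2) outside
  → clear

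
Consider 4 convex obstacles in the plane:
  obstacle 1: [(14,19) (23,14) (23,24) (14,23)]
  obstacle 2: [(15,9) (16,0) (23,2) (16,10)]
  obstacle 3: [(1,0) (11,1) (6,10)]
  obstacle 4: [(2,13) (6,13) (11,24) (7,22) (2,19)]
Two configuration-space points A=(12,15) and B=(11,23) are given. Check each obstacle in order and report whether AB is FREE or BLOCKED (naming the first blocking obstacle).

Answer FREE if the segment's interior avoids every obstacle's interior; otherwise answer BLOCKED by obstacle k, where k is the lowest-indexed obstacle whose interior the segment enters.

FREE

Obstacle 1 [(14,19) (23,14) (23,24) (14,23)]:
  edge (14,19)–(23,14): clear
  edge (23,14)–(23,24): clear
  edge (23,24)–(14,23): clear
  edge (14,23)–(14,19): clear
  midpoint (23/2,19) outside
  → clear
Obstacle 2 [(15,9) (16,0) (23,2) (16,10)]:
  edge (15,9)–(16,0): clear
  edge (16,0)–(23,2): clear
  edge (23,2)–(16,10): clear
  edge (16,10)–(15,9): clear
  midpoint (23/2,19) outside
  → clear
Obstacle 3 [(1,0) (11,1) (6,10)]:
  edge (1,0)–(11,1): clear
  edge (11,1)–(6,10): clear
  edge (6,10)–(1,0): clear
  midpoint (23/2,19) outside
  → clear
Obstacle 4 [(2,13) (6,13) (11,24) (7,22) (2,19)]:
  edge (2,13)–(6,13): clear
  edge (6,13)–(11,24): clear
  edge (11,24)–(7,22): clear
  edge (7,22)–(2,19): clear
  edge (2,19)–(2,13): clear
  midpoint (23/2,19) outside
  → clear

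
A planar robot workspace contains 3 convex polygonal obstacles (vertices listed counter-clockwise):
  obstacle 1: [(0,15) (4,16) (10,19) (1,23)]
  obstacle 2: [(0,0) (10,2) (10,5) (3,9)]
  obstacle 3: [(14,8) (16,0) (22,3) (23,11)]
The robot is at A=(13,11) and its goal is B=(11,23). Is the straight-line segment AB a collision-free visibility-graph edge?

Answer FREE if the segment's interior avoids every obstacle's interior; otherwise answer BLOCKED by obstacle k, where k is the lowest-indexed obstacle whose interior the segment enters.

FREE

Obstacle 1 [(0,15) (4,16) (10,19) (1,23)]:
  edge (0,15)–(4,16): clear
  edge (4,16)–(10,19): clear
  edge (10,19)–(1,23): clear
  edge (1,23)–(0,15): clear
  midpoint (12,17) outside
  → clear
Obstacle 2 [(0,0) (10,2) (10,5) (3,9)]:
  edge (0,0)–(10,2): clear
  edge (10,2)–(10,5): clear
  edge (10,5)–(3,9): clear
  edge (3,9)–(0,0): clear
  midpoint (12,17) outside
  → clear
Obstacle 3 [(14,8) (16,0) (22,3) (23,11)]:
  edge (14,8)–(16,0): clear
  edge (16,0)–(22,3): clear
  edge (22,3)–(23,11): clear
  edge (23,11)–(14,8): clear
  midpoint (12,17) outside
  → clear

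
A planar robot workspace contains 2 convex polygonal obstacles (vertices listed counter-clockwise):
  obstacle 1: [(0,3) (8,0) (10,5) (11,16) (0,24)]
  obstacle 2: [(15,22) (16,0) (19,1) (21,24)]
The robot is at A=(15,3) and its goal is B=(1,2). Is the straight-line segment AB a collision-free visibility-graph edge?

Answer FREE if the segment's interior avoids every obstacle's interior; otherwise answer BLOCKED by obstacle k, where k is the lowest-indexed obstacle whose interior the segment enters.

Obstacle 1 [(0,3) (8,0) (10,5) (11,16) (0,24)]:
  edge (0,3)–(8,0): crosses AB
  edge (8,0)–(10,5): crosses AB
  edge (10,5)–(11,16): clear
  edge (11,16)–(0,24): clear
  edge (0,24)–(0,3): clear
  → BLOCKED
Obstacle 2 [(15,22) (16,0) (19,1) (21,24)]:
  edge (15,22)–(16,0): clear
  edge (16,0)–(19,1): clear
  edge (19,1)–(21,24): clear
  edge (21,24)–(15,22): clear
  midpoint (8,5/2) outside
  → clear

BLOCKED by obstacle 1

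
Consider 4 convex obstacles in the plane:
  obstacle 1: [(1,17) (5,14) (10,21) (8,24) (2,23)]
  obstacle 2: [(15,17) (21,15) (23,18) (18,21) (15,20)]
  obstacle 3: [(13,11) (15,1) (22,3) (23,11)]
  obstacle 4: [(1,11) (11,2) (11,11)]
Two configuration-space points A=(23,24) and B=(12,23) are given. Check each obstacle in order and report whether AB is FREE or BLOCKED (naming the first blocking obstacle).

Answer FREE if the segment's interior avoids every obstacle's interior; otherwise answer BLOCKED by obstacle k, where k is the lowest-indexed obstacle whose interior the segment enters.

FREE

Obstacle 1 [(1,17) (5,14) (10,21) (8,24) (2,23)]:
  edge (1,17)–(5,14): clear
  edge (5,14)–(10,21): clear
  edge (10,21)–(8,24): clear
  edge (8,24)–(2,23): clear
  edge (2,23)–(1,17): clear
  midpoint (35/2,47/2) outside
  → clear
Obstacle 2 [(15,17) (21,15) (23,18) (18,21) (15,20)]:
  edge (15,17)–(21,15): clear
  edge (21,15)–(23,18): clear
  edge (23,18)–(18,21): clear
  edge (18,21)–(15,20): clear
  edge (15,20)–(15,17): clear
  midpoint (35/2,47/2) outside
  → clear
Obstacle 3 [(13,11) (15,1) (22,3) (23,11)]:
  edge (13,11)–(15,1): clear
  edge (15,1)–(22,3): clear
  edge (22,3)–(23,11): clear
  edge (23,11)–(13,11): clear
  midpoint (35/2,47/2) outside
  → clear
Obstacle 4 [(1,11) (11,2) (11,11)]:
  edge (1,11)–(11,2): clear
  edge (11,2)–(11,11): clear
  edge (11,11)–(1,11): clear
  midpoint (35/2,47/2) outside
  → clear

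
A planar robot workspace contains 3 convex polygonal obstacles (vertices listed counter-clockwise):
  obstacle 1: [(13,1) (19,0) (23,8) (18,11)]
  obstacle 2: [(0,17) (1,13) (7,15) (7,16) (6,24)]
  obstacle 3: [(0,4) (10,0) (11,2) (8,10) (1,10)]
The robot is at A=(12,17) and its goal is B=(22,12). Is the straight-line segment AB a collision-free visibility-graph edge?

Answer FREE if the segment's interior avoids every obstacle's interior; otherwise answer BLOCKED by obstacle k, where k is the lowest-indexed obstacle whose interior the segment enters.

Obstacle 1 [(13,1) (19,0) (23,8) (18,11)]:
  edge (13,1)–(19,0): clear
  edge (19,0)–(23,8): clear
  edge (23,8)–(18,11): clear
  edge (18,11)–(13,1): clear
  midpoint (17,29/2) outside
  → clear
Obstacle 2 [(0,17) (1,13) (7,15) (7,16) (6,24)]:
  edge (0,17)–(1,13): clear
  edge (1,13)–(7,15): clear
  edge (7,15)–(7,16): clear
  edge (7,16)–(6,24): clear
  edge (6,24)–(0,17): clear
  midpoint (17,29/2) outside
  → clear
Obstacle 3 [(0,4) (10,0) (11,2) (8,10) (1,10)]:
  edge (0,4)–(10,0): clear
  edge (10,0)–(11,2): clear
  edge (11,2)–(8,10): clear
  edge (8,10)–(1,10): clear
  edge (1,10)–(0,4): clear
  midpoint (17,29/2) outside
  → clear

FREE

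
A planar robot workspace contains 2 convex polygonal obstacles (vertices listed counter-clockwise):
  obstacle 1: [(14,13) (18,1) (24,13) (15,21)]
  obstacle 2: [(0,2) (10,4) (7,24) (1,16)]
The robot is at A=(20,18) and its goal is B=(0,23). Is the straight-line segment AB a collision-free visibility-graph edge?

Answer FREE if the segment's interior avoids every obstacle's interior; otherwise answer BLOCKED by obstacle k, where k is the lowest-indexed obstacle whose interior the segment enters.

Obstacle 1 [(14,13) (18,1) (24,13) (15,21)]:
  edge (14,13)–(18,1): clear
  edge (18,1)–(24,13): clear
  edge (24,13)–(15,21): crosses AB
  edge (15,21)–(14,13): crosses AB
  → BLOCKED
Obstacle 2 [(0,2) (10,4) (7,24) (1,16)]:
  edge (0,2)–(10,4): clear
  edge (10,4)–(7,24): crosses AB
  edge (7,24)–(1,16): crosses AB
  edge (1,16)–(0,2): clear
  → BLOCKED

BLOCKED by obstacle 1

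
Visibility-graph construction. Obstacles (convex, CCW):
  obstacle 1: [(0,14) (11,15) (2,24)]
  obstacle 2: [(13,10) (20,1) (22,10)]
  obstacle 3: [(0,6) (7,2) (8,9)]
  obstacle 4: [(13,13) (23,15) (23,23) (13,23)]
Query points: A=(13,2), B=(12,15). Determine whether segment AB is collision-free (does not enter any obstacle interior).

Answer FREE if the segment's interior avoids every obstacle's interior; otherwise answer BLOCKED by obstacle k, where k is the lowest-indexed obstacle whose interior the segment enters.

FREE

Obstacle 1 [(0,14) (11,15) (2,24)]:
  edge (0,14)–(11,15): clear
  edge (11,15)–(2,24): clear
  edge (2,24)–(0,14): clear
  midpoint (25/2,17/2) outside
  → clear
Obstacle 2 [(13,10) (20,1) (22,10)]:
  edge (13,10)–(20,1): clear
  edge (20,1)–(22,10): clear
  edge (22,10)–(13,10): clear
  midpoint (25/2,17/2) outside
  → clear
Obstacle 3 [(0,6) (7,2) (8,9)]:
  edge (0,6)–(7,2): clear
  edge (7,2)–(8,9): clear
  edge (8,9)–(0,6): clear
  midpoint (25/2,17/2) outside
  → clear
Obstacle 4 [(13,13) (23,15) (23,23) (13,23)]:
  edge (13,13)–(23,15): clear
  edge (23,15)–(23,23): clear
  edge (23,23)–(13,23): clear
  edge (13,23)–(13,13): clear
  midpoint (25/2,17/2) outside
  → clear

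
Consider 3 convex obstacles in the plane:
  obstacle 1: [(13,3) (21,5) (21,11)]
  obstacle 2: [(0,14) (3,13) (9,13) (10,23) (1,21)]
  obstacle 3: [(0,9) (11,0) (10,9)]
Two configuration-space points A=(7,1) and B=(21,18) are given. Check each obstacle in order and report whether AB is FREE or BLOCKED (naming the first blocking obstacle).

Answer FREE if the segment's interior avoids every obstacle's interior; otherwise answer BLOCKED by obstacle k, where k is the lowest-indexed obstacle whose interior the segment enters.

Obstacle 1 [(13,3) (21,5) (21,11)]:
  edge (13,3)–(21,5): clear
  edge (21,5)–(21,11): clear
  edge (21,11)–(13,3): clear
  midpoint (14,19/2) outside
  → clear
Obstacle 2 [(0,14) (3,13) (9,13) (10,23) (1,21)]:
  edge (0,14)–(3,13): clear
  edge (3,13)–(9,13): clear
  edge (9,13)–(10,23): clear
  edge (10,23)–(1,21): clear
  edge (1,21)–(0,14): clear
  midpoint (14,19/2) outside
  → clear
Obstacle 3 [(0,9) (11,0) (10,9)]:
  edge (0,9)–(11,0): crosses AB
  edge (11,0)–(10,9): crosses AB
  edge (10,9)–(0,9): clear
  → BLOCKED

BLOCKED by obstacle 3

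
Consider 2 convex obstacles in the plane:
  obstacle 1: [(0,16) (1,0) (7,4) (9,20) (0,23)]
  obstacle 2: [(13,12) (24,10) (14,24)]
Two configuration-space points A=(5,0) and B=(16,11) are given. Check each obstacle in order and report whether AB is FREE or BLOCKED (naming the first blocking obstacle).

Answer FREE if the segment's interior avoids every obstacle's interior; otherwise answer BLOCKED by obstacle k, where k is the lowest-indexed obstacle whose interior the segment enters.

FREE

Obstacle 1 [(0,16) (1,0) (7,4) (9,20) (0,23)]:
  edge (0,16)–(1,0): clear
  edge (1,0)–(7,4): clear
  edge (7,4)–(9,20): clear
  edge (9,20)–(0,23): clear
  edge (0,23)–(0,16): clear
  midpoint (21/2,11/2) outside
  → clear
Obstacle 2 [(13,12) (24,10) (14,24)]:
  edge (13,12)–(24,10): clear
  edge (24,10)–(14,24): clear
  edge (14,24)–(13,12): clear
  midpoint (21/2,11/2) outside
  → clear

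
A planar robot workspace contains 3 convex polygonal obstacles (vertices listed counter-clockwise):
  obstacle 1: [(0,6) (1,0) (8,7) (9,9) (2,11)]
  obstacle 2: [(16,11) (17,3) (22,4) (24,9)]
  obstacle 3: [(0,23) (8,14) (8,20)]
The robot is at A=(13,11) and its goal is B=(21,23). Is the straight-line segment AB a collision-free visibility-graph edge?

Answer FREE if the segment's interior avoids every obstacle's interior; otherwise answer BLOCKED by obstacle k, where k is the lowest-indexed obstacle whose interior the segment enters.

FREE

Obstacle 1 [(0,6) (1,0) (8,7) (9,9) (2,11)]:
  edge (0,6)–(1,0): clear
  edge (1,0)–(8,7): clear
  edge (8,7)–(9,9): clear
  edge (9,9)–(2,11): clear
  edge (2,11)–(0,6): clear
  midpoint (17,17) outside
  → clear
Obstacle 2 [(16,11) (17,3) (22,4) (24,9)]:
  edge (16,11)–(17,3): clear
  edge (17,3)–(22,4): clear
  edge (22,4)–(24,9): clear
  edge (24,9)–(16,11): clear
  midpoint (17,17) outside
  → clear
Obstacle 3 [(0,23) (8,14) (8,20)]:
  edge (0,23)–(8,14): clear
  edge (8,14)–(8,20): clear
  edge (8,20)–(0,23): clear
  midpoint (17,17) outside
  → clear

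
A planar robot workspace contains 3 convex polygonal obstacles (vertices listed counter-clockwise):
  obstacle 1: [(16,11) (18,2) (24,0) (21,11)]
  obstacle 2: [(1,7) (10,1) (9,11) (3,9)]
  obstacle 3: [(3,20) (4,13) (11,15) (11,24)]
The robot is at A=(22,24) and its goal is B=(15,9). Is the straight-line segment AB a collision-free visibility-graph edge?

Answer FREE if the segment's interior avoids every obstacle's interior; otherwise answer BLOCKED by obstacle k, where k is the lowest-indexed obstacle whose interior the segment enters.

Obstacle 1 [(16,11) (18,2) (24,0) (21,11)]:
  edge (16,11)–(18,2): clear
  edge (18,2)–(24,0): clear
  edge (24,0)–(21,11): clear
  edge (21,11)–(16,11): clear
  midpoint (37/2,33/2) outside
  → clear
Obstacle 2 [(1,7) (10,1) (9,11) (3,9)]:
  edge (1,7)–(10,1): clear
  edge (10,1)–(9,11): clear
  edge (9,11)–(3,9): clear
  edge (3,9)–(1,7): clear
  midpoint (37/2,33/2) outside
  → clear
Obstacle 3 [(3,20) (4,13) (11,15) (11,24)]:
  edge (3,20)–(4,13): clear
  edge (4,13)–(11,15): clear
  edge (11,15)–(11,24): clear
  edge (11,24)–(3,20): clear
  midpoint (37/2,33/2) outside
  → clear

FREE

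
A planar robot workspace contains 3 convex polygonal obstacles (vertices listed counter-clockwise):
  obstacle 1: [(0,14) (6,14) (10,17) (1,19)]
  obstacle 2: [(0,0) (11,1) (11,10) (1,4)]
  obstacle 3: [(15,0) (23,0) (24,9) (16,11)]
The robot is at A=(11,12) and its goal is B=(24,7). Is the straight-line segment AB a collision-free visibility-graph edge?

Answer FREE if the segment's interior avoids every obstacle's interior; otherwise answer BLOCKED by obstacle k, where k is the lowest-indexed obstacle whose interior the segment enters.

BLOCKED by obstacle 3

Obstacle 1 [(0,14) (6,14) (10,17) (1,19)]:
  edge (0,14)–(6,14): clear
  edge (6,14)–(10,17): clear
  edge (10,17)–(1,19): clear
  edge (1,19)–(0,14): clear
  midpoint (35/2,19/2) outside
  → clear
Obstacle 2 [(0,0) (11,1) (11,10) (1,4)]:
  edge (0,0)–(11,1): clear
  edge (11,1)–(11,10): clear
  edge (11,10)–(1,4): clear
  edge (1,4)–(0,0): clear
  midpoint (35/2,19/2) outside
  → clear
Obstacle 3 [(15,0) (23,0) (24,9) (16,11)]:
  edge (15,0)–(23,0): clear
  edge (23,0)–(24,9): crosses AB
  edge (24,9)–(16,11): clear
  edge (16,11)–(15,0): crosses AB
  → BLOCKED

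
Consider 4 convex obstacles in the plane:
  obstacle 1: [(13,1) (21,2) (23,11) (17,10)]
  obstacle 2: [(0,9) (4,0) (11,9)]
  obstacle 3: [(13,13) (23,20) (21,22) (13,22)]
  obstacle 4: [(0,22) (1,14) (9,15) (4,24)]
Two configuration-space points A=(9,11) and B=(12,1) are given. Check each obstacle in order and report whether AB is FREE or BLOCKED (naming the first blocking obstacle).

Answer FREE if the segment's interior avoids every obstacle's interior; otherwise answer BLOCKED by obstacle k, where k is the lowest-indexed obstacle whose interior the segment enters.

BLOCKED by obstacle 2

Obstacle 1 [(13,1) (21,2) (23,11) (17,10)]:
  edge (13,1)–(21,2): clear
  edge (21,2)–(23,11): clear
  edge (23,11)–(17,10): clear
  edge (17,10)–(13,1): clear
  midpoint (21/2,6) outside
  → clear
Obstacle 2 [(0,9) (4,0) (11,9)]:
  edge (0,9)–(4,0): clear
  edge (4,0)–(11,9): crosses AB
  edge (11,9)–(0,9): crosses AB
  → BLOCKED
Obstacle 3 [(13,13) (23,20) (21,22) (13,22)]:
  edge (13,13)–(23,20): clear
  edge (23,20)–(21,22): clear
  edge (21,22)–(13,22): clear
  edge (13,22)–(13,13): clear
  midpoint (21/2,6) outside
  → clear
Obstacle 4 [(0,22) (1,14) (9,15) (4,24)]:
  edge (0,22)–(1,14): clear
  edge (1,14)–(9,15): clear
  edge (9,15)–(4,24): clear
  edge (4,24)–(0,22): clear
  midpoint (21/2,6) outside
  → clear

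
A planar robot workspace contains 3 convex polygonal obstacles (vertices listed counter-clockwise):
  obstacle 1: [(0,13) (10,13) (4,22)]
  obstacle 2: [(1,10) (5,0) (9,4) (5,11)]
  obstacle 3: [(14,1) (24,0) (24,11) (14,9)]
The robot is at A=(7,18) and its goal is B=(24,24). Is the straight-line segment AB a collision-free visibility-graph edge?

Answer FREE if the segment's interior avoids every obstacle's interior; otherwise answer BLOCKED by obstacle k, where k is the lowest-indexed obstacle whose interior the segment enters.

FREE

Obstacle 1 [(0,13) (10,13) (4,22)]:
  edge (0,13)–(10,13): clear
  edge (10,13)–(4,22): clear
  edge (4,22)–(0,13): clear
  midpoint (31/2,21) outside
  → clear
Obstacle 2 [(1,10) (5,0) (9,4) (5,11)]:
  edge (1,10)–(5,0): clear
  edge (5,0)–(9,4): clear
  edge (9,4)–(5,11): clear
  edge (5,11)–(1,10): clear
  midpoint (31/2,21) outside
  → clear
Obstacle 3 [(14,1) (24,0) (24,11) (14,9)]:
  edge (14,1)–(24,0): clear
  edge (24,0)–(24,11): clear
  edge (24,11)–(14,9): clear
  edge (14,9)–(14,1): clear
  midpoint (31/2,21) outside
  → clear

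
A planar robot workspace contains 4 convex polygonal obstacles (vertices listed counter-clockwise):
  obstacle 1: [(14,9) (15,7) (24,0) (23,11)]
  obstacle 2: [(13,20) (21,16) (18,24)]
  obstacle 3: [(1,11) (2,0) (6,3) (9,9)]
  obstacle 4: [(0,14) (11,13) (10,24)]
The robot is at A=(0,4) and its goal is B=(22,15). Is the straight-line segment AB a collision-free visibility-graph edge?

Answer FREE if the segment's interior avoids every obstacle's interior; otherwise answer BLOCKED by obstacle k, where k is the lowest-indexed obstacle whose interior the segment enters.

BLOCKED by obstacle 3

Obstacle 1 [(14,9) (15,7) (24,0) (23,11)]:
  edge (14,9)–(15,7): clear
  edge (15,7)–(24,0): clear
  edge (24,0)–(23,11): clear
  edge (23,11)–(14,9): clear
  midpoint (11,19/2) outside
  → clear
Obstacle 2 [(13,20) (21,16) (18,24)]:
  edge (13,20)–(21,16): clear
  edge (21,16)–(18,24): clear
  edge (18,24)–(13,20): clear
  midpoint (11,19/2) outside
  → clear
Obstacle 3 [(1,11) (2,0) (6,3) (9,9)]:
  edge (1,11)–(2,0): crosses AB
  edge (2,0)–(6,3): clear
  edge (6,3)–(9,9): crosses AB
  edge (9,9)–(1,11): clear
  → BLOCKED
Obstacle 4 [(0,14) (11,13) (10,24)]:
  edge (0,14)–(11,13): clear
  edge (11,13)–(10,24): clear
  edge (10,24)–(0,14): clear
  midpoint (11,19/2) outside
  → clear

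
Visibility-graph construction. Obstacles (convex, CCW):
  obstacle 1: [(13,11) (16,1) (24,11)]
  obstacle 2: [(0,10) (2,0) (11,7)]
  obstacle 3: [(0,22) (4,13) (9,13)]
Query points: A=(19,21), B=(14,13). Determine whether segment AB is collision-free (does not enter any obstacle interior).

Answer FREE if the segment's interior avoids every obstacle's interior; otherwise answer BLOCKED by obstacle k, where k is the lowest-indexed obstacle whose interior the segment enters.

Obstacle 1 [(13,11) (16,1) (24,11)]:
  edge (13,11)–(16,1): clear
  edge (16,1)–(24,11): clear
  edge (24,11)–(13,11): clear
  midpoint (33/2,17) outside
  → clear
Obstacle 2 [(0,10) (2,0) (11,7)]:
  edge (0,10)–(2,0): clear
  edge (2,0)–(11,7): clear
  edge (11,7)–(0,10): clear
  midpoint (33/2,17) outside
  → clear
Obstacle 3 [(0,22) (4,13) (9,13)]:
  edge (0,22)–(4,13): clear
  edge (4,13)–(9,13): clear
  edge (9,13)–(0,22): clear
  midpoint (33/2,17) outside
  → clear

FREE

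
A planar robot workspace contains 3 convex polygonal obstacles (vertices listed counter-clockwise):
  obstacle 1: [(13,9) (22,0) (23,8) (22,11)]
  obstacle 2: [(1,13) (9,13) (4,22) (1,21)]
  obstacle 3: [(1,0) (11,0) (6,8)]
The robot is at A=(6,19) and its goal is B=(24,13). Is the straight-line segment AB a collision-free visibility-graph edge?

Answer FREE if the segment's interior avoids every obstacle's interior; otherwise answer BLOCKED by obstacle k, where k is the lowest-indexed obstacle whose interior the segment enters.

FREE

Obstacle 1 [(13,9) (22,0) (23,8) (22,11)]:
  edge (13,9)–(22,0): clear
  edge (22,0)–(23,8): clear
  edge (23,8)–(22,11): clear
  edge (22,11)–(13,9): clear
  midpoint (15,16) outside
  → clear
Obstacle 2 [(1,13) (9,13) (4,22) (1,21)]:
  edge (1,13)–(9,13): clear
  edge (9,13)–(4,22): clear
  edge (4,22)–(1,21): clear
  edge (1,21)–(1,13): clear
  midpoint (15,16) outside
  → clear
Obstacle 3 [(1,0) (11,0) (6,8)]:
  edge (1,0)–(11,0): clear
  edge (11,0)–(6,8): clear
  edge (6,8)–(1,0): clear
  midpoint (15,16) outside
  → clear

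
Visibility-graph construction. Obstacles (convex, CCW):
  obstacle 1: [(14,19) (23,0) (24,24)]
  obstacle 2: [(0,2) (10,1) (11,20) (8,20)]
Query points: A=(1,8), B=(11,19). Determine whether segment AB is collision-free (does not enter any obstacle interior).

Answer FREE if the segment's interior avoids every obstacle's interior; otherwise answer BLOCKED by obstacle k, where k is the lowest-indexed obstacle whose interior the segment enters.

BLOCKED by obstacle 2

Obstacle 1 [(14,19) (23,0) (24,24)]:
  edge (14,19)–(23,0): clear
  edge (23,0)–(24,24): clear
  edge (24,24)–(14,19): clear
  midpoint (6,27/2) outside
  → clear
Obstacle 2 [(0,2) (10,1) (11,20) (8,20)]:
  edge (0,2)–(10,1): clear
  edge (10,1)–(11,20): crosses AB
  edge (11,20)–(8,20): clear
  edge (8,20)–(0,2): crosses AB
  → BLOCKED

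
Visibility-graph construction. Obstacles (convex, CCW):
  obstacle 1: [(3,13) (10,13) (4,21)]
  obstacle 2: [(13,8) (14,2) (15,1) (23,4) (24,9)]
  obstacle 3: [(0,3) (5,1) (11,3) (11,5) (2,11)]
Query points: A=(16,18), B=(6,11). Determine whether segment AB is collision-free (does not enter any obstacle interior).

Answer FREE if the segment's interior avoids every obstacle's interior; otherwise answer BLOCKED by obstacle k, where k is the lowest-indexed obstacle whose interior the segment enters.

Obstacle 1 [(3,13) (10,13) (4,21)]:
  edge (3,13)–(10,13): crosses AB
  edge (10,13)–(4,21): crosses AB
  edge (4,21)–(3,13): clear
  → BLOCKED
Obstacle 2 [(13,8) (14,2) (15,1) (23,4) (24,9)]:
  edge (13,8)–(14,2): clear
  edge (14,2)–(15,1): clear
  edge (15,1)–(23,4): clear
  edge (23,4)–(24,9): clear
  edge (24,9)–(13,8): clear
  midpoint (11,29/2) outside
  → clear
Obstacle 3 [(0,3) (5,1) (11,3) (11,5) (2,11)]:
  edge (0,3)–(5,1): clear
  edge (5,1)–(11,3): clear
  edge (11,3)–(11,5): clear
  edge (11,5)–(2,11): clear
  edge (2,11)–(0,3): clear
  midpoint (11,29/2) outside
  → clear

BLOCKED by obstacle 1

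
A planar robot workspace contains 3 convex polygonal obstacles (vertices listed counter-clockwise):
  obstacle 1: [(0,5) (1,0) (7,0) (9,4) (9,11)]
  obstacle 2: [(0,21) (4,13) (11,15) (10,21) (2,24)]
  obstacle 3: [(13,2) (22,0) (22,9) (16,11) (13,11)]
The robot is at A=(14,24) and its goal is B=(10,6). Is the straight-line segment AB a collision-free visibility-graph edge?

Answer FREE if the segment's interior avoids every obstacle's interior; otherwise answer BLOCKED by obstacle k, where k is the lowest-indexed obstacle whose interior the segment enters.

FREE

Obstacle 1 [(0,5) (1,0) (7,0) (9,4) (9,11)]:
  edge (0,5)–(1,0): clear
  edge (1,0)–(7,0): clear
  edge (7,0)–(9,4): clear
  edge (9,4)–(9,11): clear
  edge (9,11)–(0,5): clear
  midpoint (12,15) outside
  → clear
Obstacle 2 [(0,21) (4,13) (11,15) (10,21) (2,24)]:
  edge (0,21)–(4,13): clear
  edge (4,13)–(11,15): clear
  edge (11,15)–(10,21): clear
  edge (10,21)–(2,24): clear
  edge (2,24)–(0,21): clear
  midpoint (12,15) outside
  → clear
Obstacle 3 [(13,2) (22,0) (22,9) (16,11) (13,11)]:
  edge (13,2)–(22,0): clear
  edge (22,0)–(22,9): clear
  edge (22,9)–(16,11): clear
  edge (16,11)–(13,11): clear
  edge (13,11)–(13,2): clear
  midpoint (12,15) outside
  → clear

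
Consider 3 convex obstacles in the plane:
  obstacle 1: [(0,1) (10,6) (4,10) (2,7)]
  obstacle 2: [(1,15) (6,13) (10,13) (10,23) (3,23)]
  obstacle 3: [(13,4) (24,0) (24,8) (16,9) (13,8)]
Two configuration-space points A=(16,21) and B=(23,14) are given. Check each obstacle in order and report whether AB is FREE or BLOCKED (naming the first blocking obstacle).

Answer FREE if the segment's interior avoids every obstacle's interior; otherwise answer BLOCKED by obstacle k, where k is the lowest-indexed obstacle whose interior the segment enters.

Obstacle 1 [(0,1) (10,6) (4,10) (2,7)]:
  edge (0,1)–(10,6): clear
  edge (10,6)–(4,10): clear
  edge (4,10)–(2,7): clear
  edge (2,7)–(0,1): clear
  midpoint (39/2,35/2) outside
  → clear
Obstacle 2 [(1,15) (6,13) (10,13) (10,23) (3,23)]:
  edge (1,15)–(6,13): clear
  edge (6,13)–(10,13): clear
  edge (10,13)–(10,23): clear
  edge (10,23)–(3,23): clear
  edge (3,23)–(1,15): clear
  midpoint (39/2,35/2) outside
  → clear
Obstacle 3 [(13,4) (24,0) (24,8) (16,9) (13,8)]:
  edge (13,4)–(24,0): clear
  edge (24,0)–(24,8): clear
  edge (24,8)–(16,9): clear
  edge (16,9)–(13,8): clear
  edge (13,8)–(13,4): clear
  midpoint (39/2,35/2) outside
  → clear

FREE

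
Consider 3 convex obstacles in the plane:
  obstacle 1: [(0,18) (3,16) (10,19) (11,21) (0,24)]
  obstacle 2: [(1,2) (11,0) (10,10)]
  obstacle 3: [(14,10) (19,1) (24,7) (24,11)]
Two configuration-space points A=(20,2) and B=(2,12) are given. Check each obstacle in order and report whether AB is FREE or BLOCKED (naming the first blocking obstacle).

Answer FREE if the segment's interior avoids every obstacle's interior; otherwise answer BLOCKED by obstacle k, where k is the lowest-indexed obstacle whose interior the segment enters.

BLOCKED by obstacle 2

Obstacle 1 [(0,18) (3,16) (10,19) (11,21) (0,24)]:
  edge (0,18)–(3,16): clear
  edge (3,16)–(10,19): clear
  edge (10,19)–(11,21): clear
  edge (11,21)–(0,24): clear
  edge (0,24)–(0,18): clear
  midpoint (11,7) outside
  → clear
Obstacle 2 [(1,2) (11,0) (10,10)]:
  edge (1,2)–(11,0): clear
  edge (11,0)–(10,10): crosses AB
  edge (10,10)–(1,2): crosses AB
  → BLOCKED
Obstacle 3 [(14,10) (19,1) (24,7) (24,11)]:
  edge (14,10)–(19,1): crosses AB
  edge (19,1)–(24,7): crosses AB
  edge (24,7)–(24,11): clear
  edge (24,11)–(14,10): clear
  → BLOCKED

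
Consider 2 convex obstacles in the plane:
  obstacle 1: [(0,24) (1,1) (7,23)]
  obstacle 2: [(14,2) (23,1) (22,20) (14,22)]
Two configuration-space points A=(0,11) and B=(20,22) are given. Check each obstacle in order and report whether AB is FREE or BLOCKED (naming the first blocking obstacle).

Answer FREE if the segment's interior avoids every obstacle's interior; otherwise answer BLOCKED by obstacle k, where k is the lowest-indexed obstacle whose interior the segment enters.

Obstacle 1 [(0,24) (1,1) (7,23)]:
  edge (0,24)–(1,1): crosses AB
  edge (1,1)–(7,23): crosses AB
  edge (7,23)–(0,24): clear
  → BLOCKED
Obstacle 2 [(14,2) (23,1) (22,20) (14,22)]:
  edge (14,2)–(23,1): clear
  edge (23,1)–(22,20): clear
  edge (22,20)–(14,22): crosses AB
  edge (14,22)–(14,2): crosses AB
  → BLOCKED

BLOCKED by obstacle 1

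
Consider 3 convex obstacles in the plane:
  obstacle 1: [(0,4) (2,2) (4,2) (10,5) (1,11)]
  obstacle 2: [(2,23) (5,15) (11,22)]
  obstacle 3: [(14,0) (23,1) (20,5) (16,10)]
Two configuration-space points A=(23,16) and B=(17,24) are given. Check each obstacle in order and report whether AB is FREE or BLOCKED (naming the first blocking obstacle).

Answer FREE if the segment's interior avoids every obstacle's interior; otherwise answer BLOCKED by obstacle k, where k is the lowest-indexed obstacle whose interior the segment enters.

Obstacle 1 [(0,4) (2,2) (4,2) (10,5) (1,11)]:
  edge (0,4)–(2,2): clear
  edge (2,2)–(4,2): clear
  edge (4,2)–(10,5): clear
  edge (10,5)–(1,11): clear
  edge (1,11)–(0,4): clear
  midpoint (20,20) outside
  → clear
Obstacle 2 [(2,23) (5,15) (11,22)]:
  edge (2,23)–(5,15): clear
  edge (5,15)–(11,22): clear
  edge (11,22)–(2,23): clear
  midpoint (20,20) outside
  → clear
Obstacle 3 [(14,0) (23,1) (20,5) (16,10)]:
  edge (14,0)–(23,1): clear
  edge (23,1)–(20,5): clear
  edge (20,5)–(16,10): clear
  edge (16,10)–(14,0): clear
  midpoint (20,20) outside
  → clear

FREE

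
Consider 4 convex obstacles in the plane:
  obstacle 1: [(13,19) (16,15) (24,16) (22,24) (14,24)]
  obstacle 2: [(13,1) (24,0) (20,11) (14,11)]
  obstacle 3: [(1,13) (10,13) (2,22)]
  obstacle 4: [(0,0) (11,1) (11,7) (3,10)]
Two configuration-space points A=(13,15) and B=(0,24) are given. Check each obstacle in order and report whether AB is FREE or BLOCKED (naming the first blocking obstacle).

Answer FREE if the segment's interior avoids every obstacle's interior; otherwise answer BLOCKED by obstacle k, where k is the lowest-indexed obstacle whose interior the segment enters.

FREE

Obstacle 1 [(13,19) (16,15) (24,16) (22,24) (14,24)]:
  edge (13,19)–(16,15): clear
  edge (16,15)–(24,16): clear
  edge (24,16)–(22,24): clear
  edge (22,24)–(14,24): clear
  edge (14,24)–(13,19): clear
  midpoint (13/2,39/2) outside
  → clear
Obstacle 2 [(13,1) (24,0) (20,11) (14,11)]:
  edge (13,1)–(24,0): clear
  edge (24,0)–(20,11): clear
  edge (20,11)–(14,11): clear
  edge (14,11)–(13,1): clear
  midpoint (13/2,39/2) outside
  → clear
Obstacle 3 [(1,13) (10,13) (2,22)]:
  edge (1,13)–(10,13): clear
  edge (10,13)–(2,22): clear
  edge (2,22)–(1,13): clear
  midpoint (13/2,39/2) outside
  → clear
Obstacle 4 [(0,0) (11,1) (11,7) (3,10)]:
  edge (0,0)–(11,1): clear
  edge (11,1)–(11,7): clear
  edge (11,7)–(3,10): clear
  edge (3,10)–(0,0): clear
  midpoint (13/2,39/2) outside
  → clear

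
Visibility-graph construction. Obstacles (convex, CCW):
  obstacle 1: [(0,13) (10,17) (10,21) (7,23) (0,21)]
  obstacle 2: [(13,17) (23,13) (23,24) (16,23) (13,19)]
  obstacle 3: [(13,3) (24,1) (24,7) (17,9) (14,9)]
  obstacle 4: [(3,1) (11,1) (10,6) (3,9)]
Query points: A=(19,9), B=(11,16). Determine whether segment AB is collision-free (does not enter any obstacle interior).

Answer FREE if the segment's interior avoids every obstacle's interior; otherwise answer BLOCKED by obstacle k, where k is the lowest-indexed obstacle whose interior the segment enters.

Obstacle 1 [(0,13) (10,17) (10,21) (7,23) (0,21)]:
  edge (0,13)–(10,17): clear
  edge (10,17)–(10,21): clear
  edge (10,21)–(7,23): clear
  edge (7,23)–(0,21): clear
  edge (0,21)–(0,13): clear
  midpoint (15,25/2) outside
  → clear
Obstacle 2 [(13,17) (23,13) (23,24) (16,23) (13,19)]:
  edge (13,17)–(23,13): clear
  edge (23,13)–(23,24): clear
  edge (23,24)–(16,23): clear
  edge (16,23)–(13,19): clear
  edge (13,19)–(13,17): clear
  midpoint (15,25/2) outside
  → clear
Obstacle 3 [(13,3) (24,1) (24,7) (17,9) (14,9)]:
  edge (13,3)–(24,1): clear
  edge (24,1)–(24,7): clear
  edge (24,7)–(17,9): clear
  edge (17,9)–(14,9): clear
  edge (14,9)–(13,3): clear
  midpoint (15,25/2) outside
  → clear
Obstacle 4 [(3,1) (11,1) (10,6) (3,9)]:
  edge (3,1)–(11,1): clear
  edge (11,1)–(10,6): clear
  edge (10,6)–(3,9): clear
  edge (3,9)–(3,1): clear
  midpoint (15,25/2) outside
  → clear

FREE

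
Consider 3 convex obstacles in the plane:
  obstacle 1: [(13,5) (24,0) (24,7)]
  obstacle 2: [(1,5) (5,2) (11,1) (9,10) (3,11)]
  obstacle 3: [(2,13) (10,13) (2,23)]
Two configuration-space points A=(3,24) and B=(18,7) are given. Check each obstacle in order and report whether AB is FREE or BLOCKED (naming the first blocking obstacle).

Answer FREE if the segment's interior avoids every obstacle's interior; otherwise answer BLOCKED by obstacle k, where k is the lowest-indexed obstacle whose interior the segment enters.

FREE

Obstacle 1 [(13,5) (24,0) (24,7)]:
  edge (13,5)–(24,0): clear
  edge (24,0)–(24,7): clear
  edge (24,7)–(13,5): clear
  midpoint (21/2,31/2) outside
  → clear
Obstacle 2 [(1,5) (5,2) (11,1) (9,10) (3,11)]:
  edge (1,5)–(5,2): clear
  edge (5,2)–(11,1): clear
  edge (11,1)–(9,10): clear
  edge (9,10)–(3,11): clear
  edge (3,11)–(1,5): clear
  midpoint (21/2,31/2) outside
  → clear
Obstacle 3 [(2,13) (10,13) (2,23)]:
  edge (2,13)–(10,13): clear
  edge (10,13)–(2,23): clear
  edge (2,23)–(2,13): clear
  midpoint (21/2,31/2) outside
  → clear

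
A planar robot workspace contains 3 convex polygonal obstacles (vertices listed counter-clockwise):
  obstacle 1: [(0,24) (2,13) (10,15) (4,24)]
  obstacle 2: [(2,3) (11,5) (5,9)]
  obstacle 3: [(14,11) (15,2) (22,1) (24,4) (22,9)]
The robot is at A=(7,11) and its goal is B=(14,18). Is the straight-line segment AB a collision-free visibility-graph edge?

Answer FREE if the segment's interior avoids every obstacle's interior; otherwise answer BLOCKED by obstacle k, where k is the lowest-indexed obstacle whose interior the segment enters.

Obstacle 1 [(0,24) (2,13) (10,15) (4,24)]:
  edge (0,24)–(2,13): clear
  edge (2,13)–(10,15): clear
  edge (10,15)–(4,24): clear
  edge (4,24)–(0,24): clear
  midpoint (21/2,29/2) outside
  → clear
Obstacle 2 [(2,3) (11,5) (5,9)]:
  edge (2,3)–(11,5): clear
  edge (11,5)–(5,9): clear
  edge (5,9)–(2,3): clear
  midpoint (21/2,29/2) outside
  → clear
Obstacle 3 [(14,11) (15,2) (22,1) (24,4) (22,9)]:
  edge (14,11)–(15,2): clear
  edge (15,2)–(22,1): clear
  edge (22,1)–(24,4): clear
  edge (24,4)–(22,9): clear
  edge (22,9)–(14,11): clear
  midpoint (21/2,29/2) outside
  → clear

FREE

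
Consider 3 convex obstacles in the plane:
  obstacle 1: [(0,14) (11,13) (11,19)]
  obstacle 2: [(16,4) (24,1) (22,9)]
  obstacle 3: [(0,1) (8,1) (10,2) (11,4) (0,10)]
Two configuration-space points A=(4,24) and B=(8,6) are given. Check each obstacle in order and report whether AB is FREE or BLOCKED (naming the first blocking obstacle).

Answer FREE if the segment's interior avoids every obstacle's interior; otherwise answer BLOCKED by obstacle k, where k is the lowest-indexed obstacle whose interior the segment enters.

Obstacle 1 [(0,14) (11,13) (11,19)]:
  edge (0,14)–(11,13): crosses AB
  edge (11,13)–(11,19): clear
  edge (11,19)–(0,14): crosses AB
  → BLOCKED
Obstacle 2 [(16,4) (24,1) (22,9)]:
  edge (16,4)–(24,1): clear
  edge (24,1)–(22,9): clear
  edge (22,9)–(16,4): clear
  midpoint (6,15) outside
  → clear
Obstacle 3 [(0,1) (8,1) (10,2) (11,4) (0,10)]:
  edge (0,1)–(8,1): clear
  edge (8,1)–(10,2): clear
  edge (10,2)–(11,4): clear
  edge (11,4)–(0,10): clear
  edge (0,10)–(0,1): clear
  midpoint (6,15) outside
  → clear

BLOCKED by obstacle 1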